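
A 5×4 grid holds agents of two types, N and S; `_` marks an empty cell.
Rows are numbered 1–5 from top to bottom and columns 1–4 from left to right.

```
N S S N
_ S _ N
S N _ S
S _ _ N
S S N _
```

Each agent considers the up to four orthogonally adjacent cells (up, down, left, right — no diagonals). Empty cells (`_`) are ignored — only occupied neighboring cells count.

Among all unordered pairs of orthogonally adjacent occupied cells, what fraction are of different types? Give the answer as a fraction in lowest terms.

7/13

Scan each occupied cell's neighbors to the right and below so each pair is counted once.
From row 1: 2 unlike of 5 pairs (running 2/5).
From row 2: 2 unlike of 2 pairs (running 4/7).
From row 3: 2 unlike of 3 pairs (running 6/10).
From row 4: 0 unlike of 1 pairs (running 6/11).
From row 5: 1 unlike of 2 pairs (running 7/13).
Total adjacent occupied pairs: 13; unlike-type pairs: 7.
7/13 is already in lowest terms.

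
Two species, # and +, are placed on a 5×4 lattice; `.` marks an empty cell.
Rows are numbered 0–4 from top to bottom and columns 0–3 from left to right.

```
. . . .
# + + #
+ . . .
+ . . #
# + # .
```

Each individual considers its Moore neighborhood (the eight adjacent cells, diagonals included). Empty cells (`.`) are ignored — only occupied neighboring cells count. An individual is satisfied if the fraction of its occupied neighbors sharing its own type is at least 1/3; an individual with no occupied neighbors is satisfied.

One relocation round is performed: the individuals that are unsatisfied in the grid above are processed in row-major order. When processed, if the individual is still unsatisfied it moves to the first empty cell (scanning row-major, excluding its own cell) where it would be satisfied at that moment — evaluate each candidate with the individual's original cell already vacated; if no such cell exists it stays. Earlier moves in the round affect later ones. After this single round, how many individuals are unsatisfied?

Initially unsatisfied (in order): (1,0), (1,3), (4,0).
  (1,0) → (0,2).
  (1,3): now satisfied by earlier moves; stays.
  (4,0) → (0,1).
Resulting grid:
. # # .
. + + #
+ . . .
+ . . #
. + # .
Unsatisfied now: (1,2).

1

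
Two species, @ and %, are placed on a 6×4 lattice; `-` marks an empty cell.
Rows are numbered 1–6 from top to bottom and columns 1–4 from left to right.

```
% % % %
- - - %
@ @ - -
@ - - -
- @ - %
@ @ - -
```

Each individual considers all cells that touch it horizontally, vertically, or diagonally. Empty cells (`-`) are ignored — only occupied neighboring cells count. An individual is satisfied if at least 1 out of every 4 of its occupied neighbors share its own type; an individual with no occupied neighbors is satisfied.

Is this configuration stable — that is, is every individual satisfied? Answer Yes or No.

(1,1)% 1/1 ✓
(1,2)% 2/2 ✓
(1,3)% 3/3 ✓
(1,4)% 2/2 ✓
(2,4)% 2/2 ✓
(3,1)@ 2/2 ✓
(3,2)@ 2/2 ✓
(4,1)@ 3/3 ✓
(5,2)@ 3/3 ✓
(5,4)% 0/0 ✓
(6,1)@ 2/2 ✓
(6,2)@ 2/2 ✓
All meet the threshold, so the configuration is stable.

Yes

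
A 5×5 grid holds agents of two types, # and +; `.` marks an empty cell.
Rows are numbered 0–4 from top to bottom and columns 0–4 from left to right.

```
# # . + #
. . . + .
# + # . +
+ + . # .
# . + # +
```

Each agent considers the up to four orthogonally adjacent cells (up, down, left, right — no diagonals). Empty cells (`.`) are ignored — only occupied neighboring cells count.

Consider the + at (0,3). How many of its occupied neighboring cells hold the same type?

Occupied neighbors of (0,3): (1,3)=+, (0,4)=#.
Same type (+): 1 of 2.

1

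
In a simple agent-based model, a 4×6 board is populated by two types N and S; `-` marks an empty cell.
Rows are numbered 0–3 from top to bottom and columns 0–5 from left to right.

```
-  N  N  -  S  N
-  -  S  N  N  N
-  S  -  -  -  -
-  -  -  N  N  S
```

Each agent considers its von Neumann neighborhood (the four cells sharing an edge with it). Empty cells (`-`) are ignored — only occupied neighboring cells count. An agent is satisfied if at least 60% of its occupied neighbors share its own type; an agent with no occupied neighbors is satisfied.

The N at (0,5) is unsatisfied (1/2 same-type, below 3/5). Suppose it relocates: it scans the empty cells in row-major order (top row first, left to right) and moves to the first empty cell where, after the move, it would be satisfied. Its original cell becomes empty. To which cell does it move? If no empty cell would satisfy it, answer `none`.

Vacating (0,5). Empty cells in order:
  (0,0): 1/1 same-type → satisfied — stop here.

(0,0)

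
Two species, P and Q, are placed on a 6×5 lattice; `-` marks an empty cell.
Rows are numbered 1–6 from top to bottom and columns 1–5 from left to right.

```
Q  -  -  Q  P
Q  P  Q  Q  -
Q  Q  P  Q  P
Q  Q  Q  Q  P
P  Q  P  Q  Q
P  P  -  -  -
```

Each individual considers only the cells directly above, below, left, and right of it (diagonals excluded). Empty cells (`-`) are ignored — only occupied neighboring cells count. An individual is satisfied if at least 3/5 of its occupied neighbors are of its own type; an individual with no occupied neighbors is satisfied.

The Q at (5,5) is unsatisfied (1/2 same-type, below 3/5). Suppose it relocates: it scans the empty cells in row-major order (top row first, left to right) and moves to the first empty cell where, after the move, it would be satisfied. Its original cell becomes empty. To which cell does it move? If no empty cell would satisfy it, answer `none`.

(1,3)

Vacating (5,5). Empty cells in order:
  (1,2): 1/2 same-type → still unsatisfied.
  (1,3): 2/2 same-type → satisfied — stop here.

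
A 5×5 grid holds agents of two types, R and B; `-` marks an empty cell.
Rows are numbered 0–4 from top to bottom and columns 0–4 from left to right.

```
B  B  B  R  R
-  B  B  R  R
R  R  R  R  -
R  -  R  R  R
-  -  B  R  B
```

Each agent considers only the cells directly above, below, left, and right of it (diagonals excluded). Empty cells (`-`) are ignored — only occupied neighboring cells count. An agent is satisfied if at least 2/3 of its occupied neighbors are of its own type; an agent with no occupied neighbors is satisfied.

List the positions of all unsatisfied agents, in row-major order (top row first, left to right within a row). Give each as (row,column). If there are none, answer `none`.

Row 0: (0,0)B 1/1 ok · (0,1)B 3/3 ok · (0,2)B 2/3 ok · (0,3)R 2/3 ok · (0,4)R 2/2 ok
Row 1: (1,1)B 2/3 ok · (1,2)B 2/4 unhappy · (1,3)R 3/4 ok · (1,4)R 2/2 ok
Row 2: (2,0)R 2/2 ok · (2,1)R 2/3 ok · (2,2)R 3/4 ok · (2,3)R 3/3 ok
Row 3: (3,0)R 1/1 ok · (3,2)R 2/3 ok · (3,3)R 4/4 ok · (3,4)R 1/2 unhappy
Row 4: (4,2)B 0/2 unhappy · (4,3)R 1/3 unhappy · (4,4)B 0/2 unhappy

(1,2), (3,4), (4,2), (4,3), (4,4)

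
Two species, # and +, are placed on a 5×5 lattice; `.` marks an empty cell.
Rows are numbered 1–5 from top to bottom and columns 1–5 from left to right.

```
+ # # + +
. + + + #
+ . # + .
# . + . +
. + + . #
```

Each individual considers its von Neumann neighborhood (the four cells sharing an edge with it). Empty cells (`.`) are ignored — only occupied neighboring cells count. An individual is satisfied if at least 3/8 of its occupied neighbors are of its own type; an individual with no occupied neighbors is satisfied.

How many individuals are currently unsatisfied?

9

(1,1)+ 0/1 not
(1,2)# 1/3 not
(1,3)# 1/3 not
(1,4)+ 2/3 satisfied
(1,5)+ 1/2 satisfied
(2,2)+ 1/2 satisfied
(2,3)+ 2/4 satisfied
(2,4)+ 3/4 satisfied
(2,5)# 0/2 not
(3,1)+ 0/1 not
(3,3)# 0/3 not
(3,4)+ 1/2 satisfied
(4,1)# 0/1 not
(4,3)+ 1/2 satisfied
(4,5)+ 0/1 not
(5,2)+ 1/1 satisfied
(5,3)+ 2/2 satisfied
(5,5)# 0/1 not
Unsatisfied: (1,1), (1,2), (1,3), (2,5), (3,1), (3,3), (4,1), (4,5), (5,5) — 9 in total.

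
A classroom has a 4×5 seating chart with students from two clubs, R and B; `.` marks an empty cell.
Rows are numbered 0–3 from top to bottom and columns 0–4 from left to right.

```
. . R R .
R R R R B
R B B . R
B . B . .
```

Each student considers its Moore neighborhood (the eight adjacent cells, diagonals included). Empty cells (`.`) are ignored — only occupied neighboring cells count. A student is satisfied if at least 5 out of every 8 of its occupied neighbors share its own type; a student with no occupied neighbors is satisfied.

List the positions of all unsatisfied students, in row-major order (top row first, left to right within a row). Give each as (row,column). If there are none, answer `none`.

(0,2)R 4/4 ✓
(0,3)R 3/4 ✓
(1,0)R 2/3 ✓
(1,1)R 4/6 ✓
(1,2)R 4/6 ✓
(1,3)R 4/6 ✓
(1,4)B 0/3 ✗
(2,0)R 2/4 ✗
(2,1)B 3/7 ✗
(2,2)B 2/5 ✗
(2,4)R 1/2 ✗
(3,0)B 1/2 ✗
(3,2)B 2/2 ✓

(1,4), (2,0), (2,1), (2,2), (2,4), (3,0)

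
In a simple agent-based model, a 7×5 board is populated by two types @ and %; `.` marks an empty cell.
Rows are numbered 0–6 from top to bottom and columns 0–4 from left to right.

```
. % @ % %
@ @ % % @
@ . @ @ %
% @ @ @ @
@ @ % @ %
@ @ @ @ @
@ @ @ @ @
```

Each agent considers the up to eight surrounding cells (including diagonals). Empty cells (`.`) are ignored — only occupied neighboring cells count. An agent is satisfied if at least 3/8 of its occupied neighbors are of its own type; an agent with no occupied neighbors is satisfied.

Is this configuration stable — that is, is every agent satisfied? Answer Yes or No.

(0,1)% 1/4 not
(0,2)@ 1/5 not
(0,3)% 3/5 satisfied
(0,4)% 2/3 satisfied
(1,0)@ 2/3 satisfied
(1,1)@ 4/6 satisfied
(1,2)% 3/7 satisfied
(1,3)% 4/8 satisfied
(1,4)@ 1/5 not
(2,0)@ 3/4 satisfied
(2,2)@ 5/7 satisfied
(2,3)@ 5/8 satisfied
(2,4)% 1/5 not
(3,0)% 0/4 not
(3,1)@ 5/7 satisfied
(3,2)@ 6/7 satisfied
(3,3)@ 5/8 satisfied
(3,4)@ 3/5 satisfied
(4,0)@ 4/5 satisfied
(4,1)@ 6/8 satisfied
(4,2)% 0/8 not
(4,3)@ 6/8 satisfied
(4,4)% 0/5 not
(5,0)@ 5/5 satisfied
(5,1)@ 7/8 satisfied
(5,2)@ 7/8 satisfied
(5,3)@ 6/8 satisfied
(5,4)@ 4/5 satisfied
(6,0)@ 3/3 satisfied
(6,1)@ 5/5 satisfied
(6,2)@ 5/5 satisfied
(6,3)@ 5/5 satisfied
(6,4)@ 3/3 satisfied
For instance (0,1) has only 1/4 same-type neighbors, below 3/8.

No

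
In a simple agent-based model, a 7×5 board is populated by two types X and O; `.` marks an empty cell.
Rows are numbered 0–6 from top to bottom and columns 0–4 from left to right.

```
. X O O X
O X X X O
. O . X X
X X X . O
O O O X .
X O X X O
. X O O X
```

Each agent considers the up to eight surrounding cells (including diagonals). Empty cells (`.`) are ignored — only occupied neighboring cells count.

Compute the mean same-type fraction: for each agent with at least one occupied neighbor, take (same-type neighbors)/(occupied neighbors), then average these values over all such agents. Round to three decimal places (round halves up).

0.379

(0,1)X 2/4
(0,2)O 1/5
(0,3)O 2/5
(0,4)X 1/3
(1,0)O 1/3
(1,1)X 2/5
(1,2)X 4/7
(1,3)X 4/7
(1,4)O 1/5
(2,1)O 1/6
(2,3)X 4/6
(2,4)X 2/4
(3,0)X 1/4
(3,1)X 2/6
(3,2)X 3/6
(3,4)O 0/3
(4,0)O 2/5
(4,1)O 3/8
(4,2)O 2/7
(4,3)X 3/6
(5,0)X 1/4
(5,1)O 4/7
(5,2)X 3/8
(5,3)X 3/7
(5,4)O 1/4
(6,1)X 2/4
(6,2)O 2/5
(6,3)O 2/5
(6,4)X 1/3
Sum over 29 agents: 2/4 + 1/5 + 2/5 + 1/3 + 1/3 + 2/5 + 4/7 + 4/7 + 1/5 + 1/6 + 4/6 + 2/4 + 1/4 + 2/6 + 3/6 + 0/3 + 2/5 + 3/8 + 2/7 + 3/6 + 1/4 + 4/7 + 3/8 + 3/7 + 1/4 + 2/4 + 2/5 + 2/5 + 1/3 = 2309/210; mean = 2309/210 ÷ 29 = 2309/6090 = 0.379146… → 0.379.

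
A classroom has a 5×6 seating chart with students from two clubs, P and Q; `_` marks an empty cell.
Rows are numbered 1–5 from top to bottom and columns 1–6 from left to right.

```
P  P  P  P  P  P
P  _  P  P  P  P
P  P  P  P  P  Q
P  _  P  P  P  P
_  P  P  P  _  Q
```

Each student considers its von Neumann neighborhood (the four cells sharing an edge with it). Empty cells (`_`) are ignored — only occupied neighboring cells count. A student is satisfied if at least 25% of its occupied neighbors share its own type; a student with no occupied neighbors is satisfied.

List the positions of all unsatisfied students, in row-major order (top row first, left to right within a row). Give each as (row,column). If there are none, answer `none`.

(3,6), (5,6)

(1,1)P 2/2 ok
(1,2)P 2/2 ok
(1,3)P 3/3 ok
(1,4)P 3/3 ok
(1,5)P 3/3 ok
(1,6)P 2/2 ok
(2,1)P 2/2 ok
(2,3)P 3/3 ok
(2,4)P 4/4 ok
(2,5)P 4/4 ok
(2,6)P 2/3 ok
(3,1)P 3/3 ok
(3,2)P 2/2 ok
(3,3)P 4/4 ok
(3,4)P 4/4 ok
(3,5)P 3/4 ok
(3,6)Q 0/3 unhappy
(4,1)P 1/1 ok
(4,3)P 3/3 ok
(4,4)P 4/4 ok
(4,5)P 3/3 ok
(4,6)P 1/3 ok
(5,2)P 1/1 ok
(5,3)P 3/3 ok
(5,4)P 2/2 ok
(5,6)Q 0/1 unhappy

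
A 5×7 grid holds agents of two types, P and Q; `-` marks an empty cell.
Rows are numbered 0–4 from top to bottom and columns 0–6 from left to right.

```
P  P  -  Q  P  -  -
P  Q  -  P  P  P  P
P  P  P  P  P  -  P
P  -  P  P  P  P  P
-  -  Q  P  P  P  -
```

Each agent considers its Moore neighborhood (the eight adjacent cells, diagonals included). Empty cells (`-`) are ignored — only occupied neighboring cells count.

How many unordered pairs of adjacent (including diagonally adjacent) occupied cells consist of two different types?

Scan each occupied cell's neighbors to the right and below (and the two forward diagonals) so each pair is counted once.
Row 0: P(0,0)–P(0,1)= P(0,0)–P(1,0)= P(0,0)–Q(1,1)≠ P(0,1)–Q(1,1)≠ P(0,1)–P(1,0)= Q(0,3)–P(0,4)≠ Q(0,3)–P(1,3)≠ Q(0,3)–P(1,4)≠ P(0,4)–P(1,4)= P(0,4)–P(1,5)= P(0,4)–P(1,3)=  → 5/11 unlike.
Row 1: P(1,0)–Q(1,1)≠ P(1,0)–P(2,0)= P(1,0)–P(2,1)= Q(1,1)–P(2,1)≠ Q(1,1)–P(2,2)≠ Q(1,1)–P(2,0)≠ P(1,3)–P(1,4)= P(1,3)–P(2,3)= P(1,3)–P(2,4)= P(1,3)–P(2,2)= P(1,4)–P(1,5)= P(1,4)–P(2,4)= P(1,4)–P(2,3)= P(1,5)–P(1,6)= P(1,5)–P(2,6)= P(1,5)–P(2,4)= P(1,6)–P(2,6)=  → 4/17 unlike.
Row 2: P(2,0)–P(2,1)= P(2,0)–P(3,0)= P(2,1)–P(2,2)= P(2,1)–P(3,2)= P(2,1)–P(3,0)= P(2,2)–P(2,3)= P(2,2)–P(3,2)= P(2,2)–P(3,3)= P(2,3)–P(2,4)= P(2,3)–P(3,3)= P(2,3)–P(3,4)= P(2,3)–P(3,2)= P(2,4)–P(3,4)= P(2,4)–P(3,5)= P(2,4)–P(3,3)= P(2,6)–P(3,6)= P(2,6)–P(3,5)=  → 0/17 unlike.
Row 3: P(3,2)–P(3,3)= P(3,2)–Q(4,2)≠ P(3,2)–P(4,3)= P(3,3)–P(3,4)= P(3,3)–P(4,3)= P(3,3)–P(4,4)= P(3,3)–Q(4,2)≠ P(3,4)–P(3,5)= P(3,4)–P(4,4)= P(3,4)–P(4,5)= P(3,4)–P(4,3)= P(3,5)–P(3,6)= P(3,5)–P(4,5)= P(3,5)–P(4,4)= P(3,6)–P(4,5)=  → 2/15 unlike.
Row 4: Q(4,2)–P(4,3)≠ P(4,3)–P(4,4)= P(4,4)–P(4,5)=  → 1/3 unlike.
Total adjacent occupied pairs: 63; unlike-type pairs: 12.

12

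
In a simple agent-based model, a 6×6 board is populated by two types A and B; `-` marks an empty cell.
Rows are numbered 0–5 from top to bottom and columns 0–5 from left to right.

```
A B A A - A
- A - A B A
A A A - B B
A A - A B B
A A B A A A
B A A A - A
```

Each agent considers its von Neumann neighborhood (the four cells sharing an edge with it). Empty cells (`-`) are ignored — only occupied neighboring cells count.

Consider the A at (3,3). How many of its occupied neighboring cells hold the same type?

1

Occupied neighbors of (3,3): (4,3)=A, (3,4)=B.
Same type (A): 1 of 2.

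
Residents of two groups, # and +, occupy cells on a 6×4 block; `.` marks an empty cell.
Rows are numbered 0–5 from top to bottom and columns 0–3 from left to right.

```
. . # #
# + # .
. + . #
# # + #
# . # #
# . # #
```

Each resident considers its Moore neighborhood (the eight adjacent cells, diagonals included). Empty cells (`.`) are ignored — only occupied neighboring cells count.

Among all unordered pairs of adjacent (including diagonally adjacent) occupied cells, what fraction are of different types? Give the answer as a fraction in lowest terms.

3/8

Scan each occupied cell's neighbors to the right and below (and the two forward diagonals) so each pair is counted once.
From row 0: 1 unlike of 4 pairs (running 1/4).
From row 1: 4 unlike of 6 pairs (running 5/10).
From row 2: 3 unlike of 5 pairs (running 8/15).
From row 3: 4 unlike of 10 pairs (running 12/25).
From row 4: 0 unlike of 6 pairs (running 12/31).
From row 5: 0 unlike of 1 pairs (running 12/32).
Total adjacent occupied pairs: 32; unlike-type pairs: 12.
12/32 reduces to 3/8.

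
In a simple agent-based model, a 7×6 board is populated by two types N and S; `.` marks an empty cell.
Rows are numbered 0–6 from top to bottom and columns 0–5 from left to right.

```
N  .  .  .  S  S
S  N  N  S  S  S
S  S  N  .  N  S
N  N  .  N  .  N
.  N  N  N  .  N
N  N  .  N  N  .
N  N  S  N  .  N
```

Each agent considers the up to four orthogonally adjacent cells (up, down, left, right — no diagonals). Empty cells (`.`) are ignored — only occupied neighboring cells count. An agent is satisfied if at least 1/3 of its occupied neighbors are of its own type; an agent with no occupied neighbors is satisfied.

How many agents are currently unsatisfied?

(0,0)N 0/1 unhappy
(0,4)S 2/2 ok
(0,5)S 2/2 ok
(1,0)S 1/3 ok
(1,1)N 1/3 ok
(1,2)N 2/3 ok
(1,3)S 1/2 ok
(1,4)S 3/4 ok
(1,5)S 3/3 ok
(2,0)S 2/3 ok
(2,1)S 1/4 unhappy
(2,2)N 1/2 ok
(2,4)N 0/2 unhappy
(2,5)S 1/3 ok
(3,0)N 1/2 ok
(3,1)N 2/3 ok
(3,3)N 1/1 ok
(3,5)N 1/2 ok
(4,1)N 3/3 ok
(4,2)N 2/2 ok
(4,3)N 3/3 ok
(4,5)N 1/1 ok
(5,0)N 2/2 ok
(5,1)N 3/3 ok
(5,3)N 3/3 ok
(5,4)N 1/1 ok
(6,0)N 2/2 ok
(6,1)N 2/3 ok
(6,2)S 0/2 unhappy
(6,3)N 1/2 ok
(6,5)N 0/0 ok
Unsatisfied: (0,0), (2,1), (2,4), (6,2) — 4 in total.

4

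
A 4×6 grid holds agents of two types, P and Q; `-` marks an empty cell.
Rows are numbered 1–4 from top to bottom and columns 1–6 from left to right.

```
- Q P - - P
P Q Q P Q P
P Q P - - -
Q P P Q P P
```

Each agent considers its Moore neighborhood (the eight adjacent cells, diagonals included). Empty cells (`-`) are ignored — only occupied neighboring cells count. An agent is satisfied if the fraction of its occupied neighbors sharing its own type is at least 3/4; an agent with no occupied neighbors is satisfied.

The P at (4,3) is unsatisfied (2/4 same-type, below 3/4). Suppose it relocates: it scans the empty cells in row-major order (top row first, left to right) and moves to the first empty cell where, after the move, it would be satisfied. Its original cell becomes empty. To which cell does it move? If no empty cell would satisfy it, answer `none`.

(1,5)

Vacating (4,3). Empty cells in order:
  (1,1): 1/3 same-type → still unsatisfied.
  (1,4): 2/4 same-type → still unsatisfied.
  (1,5): 3/4 same-type → satisfied — stop here.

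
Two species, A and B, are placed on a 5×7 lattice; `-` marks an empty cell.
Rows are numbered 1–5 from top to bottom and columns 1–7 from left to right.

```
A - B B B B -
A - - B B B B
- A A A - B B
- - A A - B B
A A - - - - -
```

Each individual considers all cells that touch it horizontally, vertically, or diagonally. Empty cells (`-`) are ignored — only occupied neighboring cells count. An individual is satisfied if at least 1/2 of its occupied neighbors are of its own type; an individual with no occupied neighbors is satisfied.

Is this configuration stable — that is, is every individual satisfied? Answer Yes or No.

Yes

Row 1: (1,1)A 1/1 ✓ · (1,3)B 2/2 ✓ · (1,4)B 4/4 ✓ · (1,5)B 5/5 ✓ · (1,6)B 4/4 ✓
Row 2: (2,1)A 2/2 ✓ · (2,4)B 4/6 ✓ · (2,5)B 6/7 ✓ · (2,6)B 6/6 ✓ · (2,7)B 4/4 ✓
Row 3: (3,2)A 3/3 ✓ · (3,3)A 4/5 ✓ · (3,4)A 3/5 ✓ · (3,6)B 6/6 ✓ · (3,7)B 5/5 ✓
Row 4: (4,3)A 5/5 ✓ · (4,4)A 3/3 ✓ · (4,6)B 3/3 ✓ · (4,7)B 3/3 ✓
Row 5: (5,1)A 1/1 ✓ · (5,2)A 2/2 ✓
All meet the threshold, so the configuration is stable.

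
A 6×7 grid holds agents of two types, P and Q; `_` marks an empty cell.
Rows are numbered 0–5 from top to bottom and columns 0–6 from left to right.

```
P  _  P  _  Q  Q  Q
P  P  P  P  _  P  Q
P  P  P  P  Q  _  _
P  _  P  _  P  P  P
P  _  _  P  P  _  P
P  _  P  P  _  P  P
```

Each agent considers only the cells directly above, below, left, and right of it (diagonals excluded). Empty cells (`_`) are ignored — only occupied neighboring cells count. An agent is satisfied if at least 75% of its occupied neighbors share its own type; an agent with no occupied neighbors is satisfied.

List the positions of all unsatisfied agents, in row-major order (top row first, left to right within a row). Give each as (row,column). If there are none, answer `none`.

(0,5), (1,5), (1,6), (2,3), (2,4), (3,4)

Row 0: (0,0)P 1/1 ✓ · (0,2)P 1/1 ✓ · (0,4)Q 1/1 ✓ · (0,5)Q 2/3 ✗ · (0,6)Q 2/2 ✓
Row 1: (1,0)P 3/3 ✓ · (1,1)P 3/3 ✓ · (1,2)P 4/4 ✓ · (1,3)P 2/2 ✓ · (1,5)P 0/2 ✗ · (1,6)Q 1/2 ✗
Row 2: (2,0)P 3/3 ✓ · (2,1)P 3/3 ✓ · (2,2)P 4/4 ✓ · (2,3)P 2/3 ✗ · (2,4)Q 0/2 ✗
Row 3: (3,0)P 2/2 ✓ · (3,2)P 1/1 ✓ · (3,4)P 2/3 ✗ · (3,5)P 2/2 ✓ · (3,6)P 2/2 ✓
Row 4: (4,0)P 2/2 ✓ · (4,3)P 2/2 ✓ · (4,4)P 2/2 ✓ · (4,6)P 2/2 ✓
Row 5: (5,0)P 1/1 ✓ · (5,2)P 1/1 ✓ · (5,3)P 2/2 ✓ · (5,5)P 1/1 ✓ · (5,6)P 2/2 ✓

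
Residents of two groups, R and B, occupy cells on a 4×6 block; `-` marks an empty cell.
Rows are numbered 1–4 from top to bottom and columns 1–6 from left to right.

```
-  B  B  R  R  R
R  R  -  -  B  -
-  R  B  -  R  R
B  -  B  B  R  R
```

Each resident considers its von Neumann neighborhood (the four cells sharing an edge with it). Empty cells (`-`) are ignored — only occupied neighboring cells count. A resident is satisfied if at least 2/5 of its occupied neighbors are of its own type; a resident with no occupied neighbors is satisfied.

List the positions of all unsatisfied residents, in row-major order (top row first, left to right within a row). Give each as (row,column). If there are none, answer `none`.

(2,5)

Row 1: (1,2)B 1/2 ✓ · (1,3)B 1/2 ✓ · (1,4)R 1/2 ✓ · (1,5)R 2/3 ✓ · (1,6)R 1/1 ✓
Row 2: (2,1)R 1/1 ✓ · (2,2)R 2/3 ✓ · (2,5)B 0/2 ✗
Row 3: (3,2)R 1/2 ✓ · (3,3)B 1/2 ✓ · (3,5)R 2/3 ✓ · (3,6)R 2/2 ✓
Row 4: (4,1)B 0/0 ✓ · (4,3)B 2/2 ✓ · (4,4)B 1/2 ✓ · (4,5)R 2/3 ✓ · (4,6)R 2/2 ✓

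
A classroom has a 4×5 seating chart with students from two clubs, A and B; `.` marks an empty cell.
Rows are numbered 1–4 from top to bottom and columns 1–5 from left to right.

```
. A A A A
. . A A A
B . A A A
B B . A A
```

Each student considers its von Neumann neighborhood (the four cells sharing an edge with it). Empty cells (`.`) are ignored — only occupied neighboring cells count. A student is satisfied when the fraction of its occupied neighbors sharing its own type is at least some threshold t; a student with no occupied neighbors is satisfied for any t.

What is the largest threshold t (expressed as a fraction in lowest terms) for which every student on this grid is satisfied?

Row 1: (1,2)A 1/1 · (1,3)A 3/3 · (1,4)A 3/3 · (1,5)A 2/2
Row 2: (2,3)A 3/3 · (2,4)A 4/4 · (2,5)A 3/3
Row 3: (3,1)B 1/1 · (3,3)A 2/2 · (3,4)A 4/4 · (3,5)A 3/3
Row 4: (4,1)B 2/2 · (4,2)B 1/1 · (4,4)A 2/2 · (4,5)A 2/2
The smallest same-type fraction is 1/1 at (1,2), which reduces to 1/1. Any threshold above that leaves this student unsatisfied.

1/1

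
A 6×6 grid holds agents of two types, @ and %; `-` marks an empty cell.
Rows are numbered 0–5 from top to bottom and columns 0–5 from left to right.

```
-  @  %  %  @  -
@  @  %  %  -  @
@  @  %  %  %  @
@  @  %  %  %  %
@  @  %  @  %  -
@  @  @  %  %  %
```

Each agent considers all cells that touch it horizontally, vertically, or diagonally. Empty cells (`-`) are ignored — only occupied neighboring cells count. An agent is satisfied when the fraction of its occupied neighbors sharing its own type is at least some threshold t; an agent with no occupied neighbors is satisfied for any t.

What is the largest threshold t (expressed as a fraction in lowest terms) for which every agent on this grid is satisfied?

Row 0: (0,1)@ 2/4 · (0,2)% 3/5 · (0,3)% 3/4 · (0,4)@ 1/3
Row 1: (1,0)@ 4/4 · (1,1)@ 4/7 · (1,2)% 5/8 · (1,3)% 6/7 · (1,5)@ 2/3
Row 2: (2,0)@ 5/5 · (2,1)@ 5/8 · (2,2)% 5/8 · (2,3)% 7/7 · (2,4)% 5/7 · (2,5)@ 1/4
Row 3: (3,0)@ 5/5 · (3,1)@ 5/8 · (3,2)% 4/8 · (3,3)% 7/8 · (3,4)% 5/7 · (3,5)% 3/4
Row 4: (4,0)@ 5/5 · (4,1)@ 6/8 · (4,2)% 3/8 · (4,3)@ 1/8 · (4,4)% 6/7
Row 5: (5,0)@ 3/3 · (5,1)@ 4/5 · (5,2)@ 3/5 · (5,3)% 3/5 · (5,4)% 3/4 · (5,5)% 2/2
The smallest same-type fraction is 1/8 at (4,3), which reduces to 1/8. Any threshold above that leaves this agent unsatisfied.

1/8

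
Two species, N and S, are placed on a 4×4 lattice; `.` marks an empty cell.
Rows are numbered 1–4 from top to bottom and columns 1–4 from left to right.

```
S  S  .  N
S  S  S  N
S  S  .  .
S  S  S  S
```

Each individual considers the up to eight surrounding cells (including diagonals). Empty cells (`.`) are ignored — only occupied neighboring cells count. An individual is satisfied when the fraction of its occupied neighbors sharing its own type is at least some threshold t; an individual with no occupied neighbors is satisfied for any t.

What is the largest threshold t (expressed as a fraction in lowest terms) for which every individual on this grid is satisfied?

(1,1)S 3/3
(1,2)S 4/4
(1,4)N 1/2
(2,1)S 5/5
(2,2)S 6/6
(2,3)S 3/5
(2,4)N 1/2
(3,1)S 5/5
(3,2)S 7/7
(4,1)S 3/3
(4,2)S 4/4
(4,3)S 3/3
(4,4)S 1/1
The smallest same-type fraction is 1/2 at (1,4), which reduces to 1/2. Any threshold above that leaves this individual unsatisfied.

1/2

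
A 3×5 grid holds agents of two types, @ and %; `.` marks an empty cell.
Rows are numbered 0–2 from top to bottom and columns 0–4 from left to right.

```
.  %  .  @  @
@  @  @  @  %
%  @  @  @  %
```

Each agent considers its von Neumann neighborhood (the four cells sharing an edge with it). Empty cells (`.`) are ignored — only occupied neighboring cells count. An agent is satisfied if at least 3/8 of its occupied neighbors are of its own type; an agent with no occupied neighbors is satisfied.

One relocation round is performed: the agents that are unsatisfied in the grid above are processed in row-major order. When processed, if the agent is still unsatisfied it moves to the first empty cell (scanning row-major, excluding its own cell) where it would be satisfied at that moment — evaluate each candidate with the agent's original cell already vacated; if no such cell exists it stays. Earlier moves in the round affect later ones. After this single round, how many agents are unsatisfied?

Initially unsatisfied (in order): (0,1), (1,4), (2,0).
  (0,1): no empty cell satisfies it; stays.
  (1,4) → (0,0).
  (2,0): no empty cell satisfies it; stays.
Resulting grid:
% % . @ @
@ @ @ @ .
% @ @ @ %
Unsatisfied now: (1,0), (2,0), (2,4).

3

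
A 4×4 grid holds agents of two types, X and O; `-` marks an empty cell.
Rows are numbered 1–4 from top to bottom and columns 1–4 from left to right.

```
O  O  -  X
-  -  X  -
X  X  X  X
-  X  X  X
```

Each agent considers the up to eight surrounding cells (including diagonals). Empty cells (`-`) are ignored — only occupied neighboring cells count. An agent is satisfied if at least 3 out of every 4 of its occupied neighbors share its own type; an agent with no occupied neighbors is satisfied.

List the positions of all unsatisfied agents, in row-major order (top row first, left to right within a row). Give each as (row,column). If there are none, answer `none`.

(1,2)

Row 1: (1,1)O 1/1 ✓ · (1,2)O 1/2 ✗ · (1,4)X 1/1 ✓
Row 2: (2,3)X 4/5 ✓
Row 3: (3,1)X 2/2 ✓ · (3,2)X 5/5 ✓ · (3,3)X 6/6 ✓ · (3,4)X 4/4 ✓
Row 4: (4,2)X 4/4 ✓ · (4,3)X 5/5 ✓ · (4,4)X 3/3 ✓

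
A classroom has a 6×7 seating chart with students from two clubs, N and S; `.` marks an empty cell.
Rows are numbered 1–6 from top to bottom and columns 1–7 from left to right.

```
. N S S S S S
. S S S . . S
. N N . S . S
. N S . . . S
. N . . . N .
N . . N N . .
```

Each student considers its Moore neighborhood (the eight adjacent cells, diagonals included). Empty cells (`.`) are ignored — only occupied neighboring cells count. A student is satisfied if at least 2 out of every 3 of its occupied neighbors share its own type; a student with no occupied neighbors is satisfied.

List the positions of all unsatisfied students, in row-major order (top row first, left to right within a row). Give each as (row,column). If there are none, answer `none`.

(1,2), (2,2), (2,3), (3,2), (3,3), (4,3), (4,7), (5,6)

Row 1: (1,2)N 0/3 not · (1,3)S 4/5 satisfied · (1,4)S 4/4 satisfied · (1,5)S 3/3 satisfied · (1,6)S 3/3 satisfied · (1,7)S 2/2 satisfied
Row 2: (2,2)S 2/5 not · (2,3)S 4/7 not · (2,4)S 5/6 satisfied · (2,7)S 3/3 satisfied
Row 3: (3,2)N 2/5 not · (3,3)N 2/6 not · (3,5)S 1/1 satisfied · (3,7)S 2/2 satisfied
Row 4: (4,2)N 3/4 satisfied · (4,3)S 0/4 not · (4,7)S 1/2 not
Row 5: (5,2)N 2/3 satisfied · (5,6)N 1/2 not
Row 6: (6,1)N 1/1 satisfied · (6,4)N 1/1 satisfied · (6,5)N 2/2 satisfied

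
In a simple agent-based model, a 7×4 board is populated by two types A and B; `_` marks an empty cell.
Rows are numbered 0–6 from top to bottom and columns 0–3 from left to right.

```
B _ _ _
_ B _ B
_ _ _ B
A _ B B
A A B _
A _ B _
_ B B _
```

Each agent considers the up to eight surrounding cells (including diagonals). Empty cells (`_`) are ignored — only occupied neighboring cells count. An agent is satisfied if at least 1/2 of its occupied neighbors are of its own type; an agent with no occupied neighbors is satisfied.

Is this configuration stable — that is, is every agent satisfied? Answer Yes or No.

Yes

(0,0)B 1/1 ok
(1,1)B 1/1 ok
(1,3)B 1/1 ok
(2,3)B 3/3 ok
(3,0)A 2/2 ok
(3,2)B 3/4 ok
(3,3)B 3/3 ok
(4,0)A 3/3 ok
(4,1)A 3/6 ok
(4,2)B 3/4 ok
(5,0)A 2/3 ok
(5,2)B 3/4 ok
(6,1)B 2/3 ok
(6,2)B 2/2 ok
All meet the threshold, so the configuration is stable.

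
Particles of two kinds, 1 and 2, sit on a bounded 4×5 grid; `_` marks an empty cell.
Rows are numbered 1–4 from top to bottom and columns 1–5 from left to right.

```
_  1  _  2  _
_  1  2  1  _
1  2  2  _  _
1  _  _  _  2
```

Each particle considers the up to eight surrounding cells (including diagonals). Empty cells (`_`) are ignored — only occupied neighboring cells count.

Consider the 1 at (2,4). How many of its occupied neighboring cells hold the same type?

0

Occupied neighbors of (2,4): (1,4)=2, (2,3)=2, (3,3)=2.
Same type (1): 0 of 3.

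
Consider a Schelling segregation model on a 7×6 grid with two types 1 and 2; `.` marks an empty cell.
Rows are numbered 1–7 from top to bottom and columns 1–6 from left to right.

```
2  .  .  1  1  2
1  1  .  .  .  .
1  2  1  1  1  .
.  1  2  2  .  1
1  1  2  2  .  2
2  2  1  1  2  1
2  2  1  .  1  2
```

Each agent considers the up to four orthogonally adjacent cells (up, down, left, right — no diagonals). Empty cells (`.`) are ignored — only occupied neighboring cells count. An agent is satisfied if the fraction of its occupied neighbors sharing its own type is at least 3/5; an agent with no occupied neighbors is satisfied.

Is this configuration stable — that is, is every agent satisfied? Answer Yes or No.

No

(1,1)2 0/1 unhappy
(1,4)1 1/1 ok
(1,5)1 1/2 unhappy
(1,6)2 0/1 unhappy
(2,1)1 2/3 ok
(2,2)1 1/2 unhappy
(3,1)1 1/2 unhappy
(3,2)2 0/4 unhappy
(3,3)1 1/3 unhappy
(3,4)1 2/3 ok
(3,5)1 1/1 ok
(4,2)1 1/3 unhappy
(4,3)2 2/4 unhappy
(4,4)2 2/3 ok
(4,6)1 0/1 unhappy
(5,1)1 1/2 unhappy
(5,2)1 2/4 unhappy
(5,3)2 2/4 unhappy
(5,4)2 2/3 ok
(5,6)2 0/2 unhappy
(6,1)2 2/3 ok
(6,2)2 2/4 unhappy
(6,3)1 2/4 unhappy
(6,4)1 1/3 unhappy
(6,5)2 0/3 unhappy
(6,6)1 0/3 unhappy
(7,1)2 2/2 ok
(7,2)2 2/3 ok
(7,3)1 1/2 unhappy
(7,5)1 0/2 unhappy
(7,6)2 0/2 unhappy
For instance (1,1) has only 0/1 same-type neighbors, below 3/5.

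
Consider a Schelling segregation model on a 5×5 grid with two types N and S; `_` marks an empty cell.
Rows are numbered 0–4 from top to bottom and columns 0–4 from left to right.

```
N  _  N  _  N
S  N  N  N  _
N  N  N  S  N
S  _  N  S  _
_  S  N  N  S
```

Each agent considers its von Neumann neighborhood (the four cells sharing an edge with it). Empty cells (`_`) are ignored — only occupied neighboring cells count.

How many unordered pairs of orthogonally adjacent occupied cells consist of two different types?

11

Scan each occupied cell's neighbors to the right and below so each pair is counted once.
Row 0: N(0,0)–S(1,0)≠ N(0,2)–N(1,2)=  → 1/2 unlike.
Row 1: S(1,0)–N(1,1)≠ S(1,0)–N(2,0)≠ N(1,1)–N(1,2)= N(1,1)–N(2,1)= N(1,2)–N(1,3)= N(1,2)–N(2,2)= N(1,3)–S(2,3)≠  → 3/7 unlike.
Row 2: N(2,0)–N(2,1)= N(2,0)–S(3,0)≠ N(2,1)–N(2,2)= N(2,2)–S(2,3)≠ N(2,2)–N(3,2)= S(2,3)–N(2,4)≠ S(2,3)–S(3,3)=  → 3/7 unlike.
Row 3: N(3,2)–S(3,3)≠ N(3,2)–N(4,2)= S(3,3)–N(4,3)≠  → 2/3 unlike.
Row 4: S(4,1)–N(4,2)≠ N(4,2)–N(4,3)= N(4,3)–S(4,4)≠  → 2/3 unlike.
Total adjacent occupied pairs: 22; unlike-type pairs: 11.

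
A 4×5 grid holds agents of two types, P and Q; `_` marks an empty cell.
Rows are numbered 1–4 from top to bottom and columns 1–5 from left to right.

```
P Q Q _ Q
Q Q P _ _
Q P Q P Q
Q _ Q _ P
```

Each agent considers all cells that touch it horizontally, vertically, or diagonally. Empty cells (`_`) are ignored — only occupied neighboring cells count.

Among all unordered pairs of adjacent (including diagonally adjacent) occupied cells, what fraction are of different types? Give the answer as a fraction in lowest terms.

17/30

Scan each occupied cell's neighbors to the right and below (and the two forward diagonals) so each pair is counted once.
From row 1: 5 unlike of 9 pairs (running 5/9).
From row 2: 4 unlike of 10 pairs (running 9/19).
From row 3: 8 unlike of 11 pairs (running 17/30).
Total adjacent occupied pairs: 30; unlike-type pairs: 17.
17/30 is already in lowest terms.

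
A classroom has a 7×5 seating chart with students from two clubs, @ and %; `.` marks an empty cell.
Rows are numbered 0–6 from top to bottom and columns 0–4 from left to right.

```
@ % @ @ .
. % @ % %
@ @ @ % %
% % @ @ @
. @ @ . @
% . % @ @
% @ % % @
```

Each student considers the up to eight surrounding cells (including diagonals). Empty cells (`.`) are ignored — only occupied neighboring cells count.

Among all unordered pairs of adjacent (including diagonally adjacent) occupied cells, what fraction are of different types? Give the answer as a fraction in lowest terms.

Scan each occupied cell's neighbors to the right and below (and the two forward diagonals) so each pair is counted once.
Row 0: @(0,0)–%(0,1)≠ @(0,0)–%(1,1)≠ %(0,1)–@(0,2)≠ %(0,1)–%(1,1)= %(0,1)–@(1,2)≠ @(0,2)–@(0,3)= @(0,2)–@(1,2)= @(0,2)–%(1,3)≠ @(0,2)–%(1,1)≠ @(0,3)–%(1,3)≠ @(0,3)–%(1,4)≠ @(0,3)–@(1,2)=  → 8/12 unlike.
Row 1: %(1,1)–@(1,2)≠ %(1,1)–@(2,1)≠ %(1,1)–@(2,2)≠ %(1,1)–@(2,0)≠ @(1,2)–%(1,3)≠ @(1,2)–@(2,2)= @(1,2)–%(2,3)≠ @(1,2)–@(2,1)= %(1,3)–%(1,4)= %(1,3)–%(2,3)= %(1,3)–%(2,4)= %(1,3)–@(2,2)≠ %(1,4)–%(2,4)= %(1,4)–%(2,3)=  → 7/14 unlike.
Row 2: @(2,0)–@(2,1)= @(2,0)–%(3,0)≠ @(2,0)–%(3,1)≠ @(2,1)–@(2,2)= @(2,1)–%(3,1)≠ @(2,1)–@(3,2)= @(2,1)–%(3,0)≠ @(2,2)–%(2,3)≠ @(2,2)–@(3,2)= @(2,2)–@(3,3)= @(2,2)–%(3,1)≠ %(2,3)–%(2,4)= %(2,3)–@(3,3)≠ %(2,3)–@(3,4)≠ %(2,3)–@(3,2)≠ %(2,4)–@(3,4)≠ %(2,4)–@(3,3)≠  → 11/17 unlike.
Row 3: %(3,0)–%(3,1)= %(3,0)–@(4,1)≠ %(3,1)–@(3,2)≠ %(3,1)–@(4,1)≠ %(3,1)–@(4,2)≠ @(3,2)–@(3,3)= @(3,2)–@(4,2)= @(3,2)–@(4,1)= @(3,3)–@(3,4)= @(3,3)–@(4,4)= @(3,3)–@(4,2)= @(3,4)–@(4,4)=  → 4/12 unlike.
Row 4: @(4,1)–@(4,2)= @(4,1)–%(5,2)≠ @(4,1)–%(5,0)≠ @(4,2)–%(5,2)≠ @(4,2)–@(5,3)= @(4,4)–@(5,4)= @(4,4)–@(5,3)=  → 3/7 unlike.
Row 5: %(5,0)–%(6,0)= %(5,0)–@(6,1)≠ %(5,2)–@(5,3)≠ %(5,2)–%(6,2)= %(5,2)–%(6,3)= %(5,2)–@(6,1)≠ @(5,3)–@(5,4)= @(5,3)–%(6,3)≠ @(5,3)–@(6,4)= @(5,3)–%(6,2)≠ @(5,4)–@(6,4)= @(5,4)–%(6,3)≠  → 6/12 unlike.
Row 6: %(6,0)–@(6,1)≠ @(6,1)–%(6,2)≠ %(6,2)–%(6,3)= %(6,3)–@(6,4)≠  → 3/4 unlike.
Total adjacent occupied pairs: 78; unlike-type pairs: 42.
42/78 reduces to 7/13.

7/13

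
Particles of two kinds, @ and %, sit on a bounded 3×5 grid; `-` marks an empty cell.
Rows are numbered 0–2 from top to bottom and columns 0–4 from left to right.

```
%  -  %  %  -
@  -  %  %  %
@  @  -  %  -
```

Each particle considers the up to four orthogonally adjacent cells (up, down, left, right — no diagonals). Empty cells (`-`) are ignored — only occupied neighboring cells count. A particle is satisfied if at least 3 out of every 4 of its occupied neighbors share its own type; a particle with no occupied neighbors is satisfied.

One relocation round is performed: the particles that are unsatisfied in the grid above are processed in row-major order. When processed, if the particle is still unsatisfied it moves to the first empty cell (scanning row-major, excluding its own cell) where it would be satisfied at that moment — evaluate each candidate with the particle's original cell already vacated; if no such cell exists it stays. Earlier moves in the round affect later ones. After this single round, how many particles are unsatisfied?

0

Initially unsatisfied (in order): (0,0), (1,0).
  (0,0) → (0,1).
  (1,0): now satisfied by earlier moves; stays.
Resulting grid:
- % % % -
@ - % % %
@ @ - % -
All satisfied now.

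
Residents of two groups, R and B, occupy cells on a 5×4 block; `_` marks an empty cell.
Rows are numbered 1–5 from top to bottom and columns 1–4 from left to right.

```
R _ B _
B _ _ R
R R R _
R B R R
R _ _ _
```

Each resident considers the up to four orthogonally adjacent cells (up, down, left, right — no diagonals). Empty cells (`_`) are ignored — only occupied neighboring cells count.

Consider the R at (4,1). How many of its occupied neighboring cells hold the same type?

Occupied neighbors of (4,1): (3,1)=R, (5,1)=R, (4,2)=B.
Same type (R): 2 of 3.

2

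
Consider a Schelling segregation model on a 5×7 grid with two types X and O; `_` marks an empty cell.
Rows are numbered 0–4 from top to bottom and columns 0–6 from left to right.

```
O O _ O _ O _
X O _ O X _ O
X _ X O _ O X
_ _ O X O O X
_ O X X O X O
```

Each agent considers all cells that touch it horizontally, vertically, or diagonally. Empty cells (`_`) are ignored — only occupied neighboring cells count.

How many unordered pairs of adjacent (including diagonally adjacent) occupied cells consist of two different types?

Scan each occupied cell's neighbors to the right and below (and the two forward diagonals) so each pair is counted once.
From row 0: 4 unlike of 9 pairs (running 4/9).
From row 1: 8 unlike of 11 pairs (running 12/20).
From row 2: 6 unlike of 12 pairs (running 18/32).
From row 3: 10 unlike of 18 pairs (running 28/50).
From row 4: 4 unlike of 5 pairs (running 32/55).
Total adjacent occupied pairs: 55; unlike-type pairs: 32.

32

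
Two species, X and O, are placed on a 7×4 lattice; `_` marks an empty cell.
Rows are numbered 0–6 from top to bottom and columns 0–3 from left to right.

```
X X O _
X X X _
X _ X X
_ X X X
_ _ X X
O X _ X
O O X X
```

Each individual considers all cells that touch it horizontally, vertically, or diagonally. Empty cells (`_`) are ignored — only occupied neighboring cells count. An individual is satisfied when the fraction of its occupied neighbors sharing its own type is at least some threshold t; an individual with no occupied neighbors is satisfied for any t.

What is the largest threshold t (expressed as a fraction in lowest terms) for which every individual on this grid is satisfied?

(0,0)X 3/3
(0,1)X 4/5
(0,2)O 0/3
(1,0)X 4/4
(1,1)X 6/7
(1,2)X 4/5
(2,0)X 3/3
(2,2)X 6/6
(2,3)X 4/4
(3,1)X 4/4
(3,2)X 6/6
(3,3)X 5/5
(4,2)X 6/6
(4,3)X 4/4
(5,0)O 2/3
(5,1)X 2/5
(5,3)X 4/4
(6,0)O 2/3
(6,1)O 2/4
(6,2)X 3/4
(6,3)X 2/2
The smallest same-type fraction is 0/3 at (0,2), which reduces to 0/1. Any threshold above that leaves this individual unsatisfied.

0/1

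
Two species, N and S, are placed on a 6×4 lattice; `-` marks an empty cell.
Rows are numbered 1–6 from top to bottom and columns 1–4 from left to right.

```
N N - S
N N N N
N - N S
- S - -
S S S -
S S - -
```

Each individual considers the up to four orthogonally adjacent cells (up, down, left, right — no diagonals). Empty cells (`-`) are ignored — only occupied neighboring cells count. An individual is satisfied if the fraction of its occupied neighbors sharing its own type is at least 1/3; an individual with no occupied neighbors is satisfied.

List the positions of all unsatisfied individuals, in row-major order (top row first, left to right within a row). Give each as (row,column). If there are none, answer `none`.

Row 1: (1,1)N 2/2 satisfied · (1,2)N 2/2 satisfied · (1,4)S 0/1 not
Row 2: (2,1)N 3/3 satisfied · (2,2)N 3/3 satisfied · (2,3)N 3/3 satisfied · (2,4)N 1/3 satisfied
Row 3: (3,1)N 1/1 satisfied · (3,3)N 1/2 satisfied · (3,4)S 0/2 not
Row 4: (4,2)S 1/1 satisfied
Row 5: (5,1)S 2/2 satisfied · (5,2)S 4/4 satisfied · (5,3)S 1/1 satisfied
Row 6: (6,1)S 2/2 satisfied · (6,2)S 2/2 satisfied

(1,4), (3,4)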